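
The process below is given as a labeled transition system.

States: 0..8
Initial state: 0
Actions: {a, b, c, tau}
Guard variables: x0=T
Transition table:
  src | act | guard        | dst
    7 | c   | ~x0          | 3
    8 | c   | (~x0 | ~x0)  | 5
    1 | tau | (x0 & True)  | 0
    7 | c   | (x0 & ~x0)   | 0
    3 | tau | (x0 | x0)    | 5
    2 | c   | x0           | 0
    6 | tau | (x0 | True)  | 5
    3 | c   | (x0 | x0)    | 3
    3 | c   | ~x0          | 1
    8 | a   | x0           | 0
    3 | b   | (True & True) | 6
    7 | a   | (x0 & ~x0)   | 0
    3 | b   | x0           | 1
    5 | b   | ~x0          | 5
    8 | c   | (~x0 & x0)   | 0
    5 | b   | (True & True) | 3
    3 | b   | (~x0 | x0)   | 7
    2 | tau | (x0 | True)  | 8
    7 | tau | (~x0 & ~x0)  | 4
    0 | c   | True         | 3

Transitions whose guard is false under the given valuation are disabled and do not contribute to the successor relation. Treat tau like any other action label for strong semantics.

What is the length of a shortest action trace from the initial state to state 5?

Breadth-first toward 5:
  Layer 0: {0}
  Layer 1: {3}
  Layer 2: {1,5,6,7}
first hit 5 at d=2 via c·tau

Answer: 2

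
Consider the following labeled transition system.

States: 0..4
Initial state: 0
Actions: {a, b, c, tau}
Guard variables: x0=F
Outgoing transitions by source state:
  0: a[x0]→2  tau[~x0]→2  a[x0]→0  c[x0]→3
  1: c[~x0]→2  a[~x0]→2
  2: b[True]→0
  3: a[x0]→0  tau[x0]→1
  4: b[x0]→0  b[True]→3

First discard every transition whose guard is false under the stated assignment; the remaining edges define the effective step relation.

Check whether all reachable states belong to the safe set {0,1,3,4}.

Answer: INVARIANT VIOLATED at state 2

Trace:
Inv-set: {0,1,3,4}
Reachable = {0,2}
  0: safe
  2: ✗ unsafe
reach 2 via tau — violates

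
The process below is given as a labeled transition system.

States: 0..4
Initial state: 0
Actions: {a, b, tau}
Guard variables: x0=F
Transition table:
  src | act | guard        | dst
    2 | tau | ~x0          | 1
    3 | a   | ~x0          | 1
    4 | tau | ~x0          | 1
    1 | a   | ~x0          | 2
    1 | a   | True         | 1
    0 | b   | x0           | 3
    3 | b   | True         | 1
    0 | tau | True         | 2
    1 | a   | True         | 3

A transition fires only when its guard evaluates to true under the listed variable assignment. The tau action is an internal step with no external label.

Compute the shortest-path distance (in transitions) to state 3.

Answer: 3

Trace:
BFS to 3:
  Layer 0: {0}
  Layer 1: {2}
  Layer 2: {1}
  Layer 3: {3}
depth(3)=3, e.g. tau·tau·a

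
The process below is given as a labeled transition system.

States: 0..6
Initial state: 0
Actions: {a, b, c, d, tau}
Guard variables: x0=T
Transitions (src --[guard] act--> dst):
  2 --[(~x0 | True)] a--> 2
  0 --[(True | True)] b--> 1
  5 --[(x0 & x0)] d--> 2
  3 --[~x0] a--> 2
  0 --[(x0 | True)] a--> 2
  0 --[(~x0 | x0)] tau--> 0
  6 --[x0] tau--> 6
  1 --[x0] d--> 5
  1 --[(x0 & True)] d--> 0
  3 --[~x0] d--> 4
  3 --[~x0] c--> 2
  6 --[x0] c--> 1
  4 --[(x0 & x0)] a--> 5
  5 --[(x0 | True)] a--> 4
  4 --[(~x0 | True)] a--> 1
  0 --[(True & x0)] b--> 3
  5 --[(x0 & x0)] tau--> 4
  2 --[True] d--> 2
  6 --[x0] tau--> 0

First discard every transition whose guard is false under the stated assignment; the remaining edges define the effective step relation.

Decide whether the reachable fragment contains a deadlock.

Answer: DEADLOCK at state 3

Working:
Reach set: {0,1,2,3,4,5}
  0: a→2  b→1  b→3  tau→0  [4 exit(s)]
  1: d→0  d→5  [2 exit(s)]
  2: a→2  d→2  [2 exit(s)]
  3: ∅  [deadlock]
  4: a→1  a→5  [2 exit(s)]
  5: a→4  d→2  tau→4  [3 exit(s)]
trace reaching 3: b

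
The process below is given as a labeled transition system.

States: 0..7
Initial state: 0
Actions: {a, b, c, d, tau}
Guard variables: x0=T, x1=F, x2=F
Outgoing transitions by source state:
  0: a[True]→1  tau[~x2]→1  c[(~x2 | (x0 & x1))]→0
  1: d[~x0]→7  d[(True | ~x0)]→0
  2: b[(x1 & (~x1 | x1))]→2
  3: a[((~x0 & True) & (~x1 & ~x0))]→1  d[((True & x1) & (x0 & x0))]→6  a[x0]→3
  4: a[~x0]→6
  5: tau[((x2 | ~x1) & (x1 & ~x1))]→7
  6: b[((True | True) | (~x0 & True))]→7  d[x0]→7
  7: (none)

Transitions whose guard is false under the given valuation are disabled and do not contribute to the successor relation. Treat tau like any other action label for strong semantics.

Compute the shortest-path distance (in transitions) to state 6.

Answer: UNREACHABLE

Trace:
BFS to 6:
  L0 = {0}
  L1 = {1}
6 never appears.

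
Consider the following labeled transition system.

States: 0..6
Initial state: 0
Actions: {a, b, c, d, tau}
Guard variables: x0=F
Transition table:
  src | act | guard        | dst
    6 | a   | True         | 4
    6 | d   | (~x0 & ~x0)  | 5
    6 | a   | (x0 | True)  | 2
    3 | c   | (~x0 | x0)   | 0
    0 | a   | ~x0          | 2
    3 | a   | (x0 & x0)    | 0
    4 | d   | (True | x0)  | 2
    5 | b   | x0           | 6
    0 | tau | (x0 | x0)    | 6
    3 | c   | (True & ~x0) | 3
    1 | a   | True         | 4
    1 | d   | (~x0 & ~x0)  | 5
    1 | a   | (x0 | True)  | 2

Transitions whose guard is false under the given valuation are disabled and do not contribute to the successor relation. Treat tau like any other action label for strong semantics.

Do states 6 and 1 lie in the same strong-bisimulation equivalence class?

Compute ~ classes (split until stable):
  π0 = {{0,1,2,3,4,5,6}}
  π1 = {{0},{1,6},{2,5},{3},{4}}
stable after 2 split(s): 5 block(s)
class of 6: {1,6}; class of 1: {1,6}

Answer: BISIMILAR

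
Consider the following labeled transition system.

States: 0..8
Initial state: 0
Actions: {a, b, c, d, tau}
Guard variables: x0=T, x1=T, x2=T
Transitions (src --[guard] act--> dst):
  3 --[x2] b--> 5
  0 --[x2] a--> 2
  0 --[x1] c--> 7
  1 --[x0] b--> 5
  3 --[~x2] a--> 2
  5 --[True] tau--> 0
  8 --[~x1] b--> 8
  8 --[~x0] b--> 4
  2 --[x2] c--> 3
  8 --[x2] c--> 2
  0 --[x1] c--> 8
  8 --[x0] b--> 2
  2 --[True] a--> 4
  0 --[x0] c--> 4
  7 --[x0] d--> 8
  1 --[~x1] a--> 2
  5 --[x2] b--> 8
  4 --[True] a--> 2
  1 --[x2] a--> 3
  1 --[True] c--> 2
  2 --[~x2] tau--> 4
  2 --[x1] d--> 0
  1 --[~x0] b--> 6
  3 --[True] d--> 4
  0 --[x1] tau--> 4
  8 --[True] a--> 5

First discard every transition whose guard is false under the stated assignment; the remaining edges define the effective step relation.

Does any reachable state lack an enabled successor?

Reachable = {0,2,3,4,5,7,8}
  0: a→2  c→4  c→7  c→8  tau→4  [5 exit(s)]
  2: a→4  c→3  d→0  [3 exit(s)]
  3: b→5  d→4  [2 exit(s)]
  4: a→2  [1 exit(s)]
  5: b→8  tau→0  [2 exit(s)]
  7: d→8  [1 exit(s)]
  8: a→5  b→2  c→2  [3 exit(s)]

Answer: DEADLOCK-FREE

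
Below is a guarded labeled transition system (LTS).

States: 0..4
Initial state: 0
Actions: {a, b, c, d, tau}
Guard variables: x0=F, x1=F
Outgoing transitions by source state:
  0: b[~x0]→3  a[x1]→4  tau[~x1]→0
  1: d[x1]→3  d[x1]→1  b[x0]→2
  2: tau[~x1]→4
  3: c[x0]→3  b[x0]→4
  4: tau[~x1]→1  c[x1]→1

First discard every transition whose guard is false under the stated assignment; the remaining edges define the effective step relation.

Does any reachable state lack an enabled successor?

R = {0,3}
  0: b→3  tau→0  [deg 2]
  3: ∅  [STUCK]
witness 3: b

Answer: DEADLOCK at state 3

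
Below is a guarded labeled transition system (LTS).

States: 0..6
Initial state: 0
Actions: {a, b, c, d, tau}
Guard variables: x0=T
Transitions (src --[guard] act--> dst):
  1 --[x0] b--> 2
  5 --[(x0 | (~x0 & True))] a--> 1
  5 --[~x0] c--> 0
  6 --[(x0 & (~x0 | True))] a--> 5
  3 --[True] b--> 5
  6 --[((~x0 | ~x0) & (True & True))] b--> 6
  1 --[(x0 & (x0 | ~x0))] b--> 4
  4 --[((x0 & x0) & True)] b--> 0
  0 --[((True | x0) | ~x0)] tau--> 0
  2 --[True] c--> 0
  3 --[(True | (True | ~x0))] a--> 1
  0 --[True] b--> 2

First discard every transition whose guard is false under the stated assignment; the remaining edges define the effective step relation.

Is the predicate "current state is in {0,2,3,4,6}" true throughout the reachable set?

Allowed set {0,2,3,4,6}
R = {0,2}
  0: ok
  2: ok

Answer: INVARIANT HOLDS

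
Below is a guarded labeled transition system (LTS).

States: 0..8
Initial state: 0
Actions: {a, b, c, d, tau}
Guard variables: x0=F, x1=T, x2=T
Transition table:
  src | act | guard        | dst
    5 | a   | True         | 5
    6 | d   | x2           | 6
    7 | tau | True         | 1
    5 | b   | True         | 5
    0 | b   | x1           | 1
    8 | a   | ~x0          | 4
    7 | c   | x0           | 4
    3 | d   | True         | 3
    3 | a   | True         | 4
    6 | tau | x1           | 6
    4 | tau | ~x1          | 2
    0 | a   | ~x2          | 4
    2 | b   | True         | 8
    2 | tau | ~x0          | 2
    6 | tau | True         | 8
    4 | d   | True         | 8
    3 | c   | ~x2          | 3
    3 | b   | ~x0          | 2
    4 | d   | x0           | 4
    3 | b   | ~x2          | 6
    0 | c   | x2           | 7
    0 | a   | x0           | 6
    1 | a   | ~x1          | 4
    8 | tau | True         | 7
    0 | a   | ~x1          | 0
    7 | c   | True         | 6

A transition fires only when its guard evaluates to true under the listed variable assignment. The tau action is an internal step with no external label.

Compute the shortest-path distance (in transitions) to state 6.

Layered search for 6:
  Layer 0: {0}
  Layer 1: {1,7}
  Layer 2: {6}
first hit 6 at d=2 via c·c

Answer: 2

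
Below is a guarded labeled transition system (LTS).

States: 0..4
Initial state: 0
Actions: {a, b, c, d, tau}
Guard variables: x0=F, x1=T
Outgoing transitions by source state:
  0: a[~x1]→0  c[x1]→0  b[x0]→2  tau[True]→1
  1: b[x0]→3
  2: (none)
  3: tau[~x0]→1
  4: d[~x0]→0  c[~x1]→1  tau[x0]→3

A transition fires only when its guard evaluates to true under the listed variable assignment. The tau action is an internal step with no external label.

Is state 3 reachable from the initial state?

Answer: UNREACHABLE

Trace:
Guard filter leaves 4 enabled edge(s).
depth 0: {0}
depth 1: {1}  total {0,1}
Reach set: {0,1}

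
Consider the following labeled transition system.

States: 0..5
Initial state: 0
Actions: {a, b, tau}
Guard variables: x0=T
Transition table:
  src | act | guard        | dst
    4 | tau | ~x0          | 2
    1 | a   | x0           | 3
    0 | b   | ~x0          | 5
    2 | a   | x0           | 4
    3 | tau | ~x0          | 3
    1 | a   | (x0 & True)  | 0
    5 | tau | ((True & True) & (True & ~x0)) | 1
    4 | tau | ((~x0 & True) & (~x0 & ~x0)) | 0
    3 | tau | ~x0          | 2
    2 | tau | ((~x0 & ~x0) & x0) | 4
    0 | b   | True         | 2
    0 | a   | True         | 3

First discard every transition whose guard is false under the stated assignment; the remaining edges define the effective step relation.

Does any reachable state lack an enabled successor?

Answer: DEADLOCK at state 3

Analysis:
R = {0,2,3,4}
  0: a→3  b→2  [deg 2]
  2: a→4  [deg 1]
  3: ∅  [STUCK]
  4: ∅  [STUCK]
Path to 3: a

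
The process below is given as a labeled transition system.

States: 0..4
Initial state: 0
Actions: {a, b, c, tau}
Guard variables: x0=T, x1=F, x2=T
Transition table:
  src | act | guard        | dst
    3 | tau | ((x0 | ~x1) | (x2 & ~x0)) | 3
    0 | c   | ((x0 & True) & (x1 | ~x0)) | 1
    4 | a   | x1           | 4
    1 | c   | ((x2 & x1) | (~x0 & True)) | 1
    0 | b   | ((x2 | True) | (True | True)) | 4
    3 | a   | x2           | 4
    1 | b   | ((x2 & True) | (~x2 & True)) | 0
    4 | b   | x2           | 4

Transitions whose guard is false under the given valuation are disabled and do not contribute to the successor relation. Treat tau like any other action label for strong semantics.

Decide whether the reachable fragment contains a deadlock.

R = {0,4}
  0: b→4  [deg 1]
  4: b→4  [deg 1]

Answer: DEADLOCK-FREE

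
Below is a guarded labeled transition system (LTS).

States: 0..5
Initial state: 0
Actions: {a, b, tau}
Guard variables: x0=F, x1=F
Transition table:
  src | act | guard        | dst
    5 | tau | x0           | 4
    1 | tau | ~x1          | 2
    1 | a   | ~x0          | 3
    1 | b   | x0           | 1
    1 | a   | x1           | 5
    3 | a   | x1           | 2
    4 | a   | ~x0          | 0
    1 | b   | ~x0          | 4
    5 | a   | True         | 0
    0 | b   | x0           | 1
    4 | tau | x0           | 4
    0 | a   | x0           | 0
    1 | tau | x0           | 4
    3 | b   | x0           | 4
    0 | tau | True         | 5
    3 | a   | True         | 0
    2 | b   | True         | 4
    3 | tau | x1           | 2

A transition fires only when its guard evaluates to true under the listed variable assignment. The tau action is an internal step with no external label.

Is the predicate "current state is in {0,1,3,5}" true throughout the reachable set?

Answer: INVARIANT HOLDS

Analysis:
Allowed set {0,1,3,5}
Reachable = {0,5}
  0: safe
  5: safe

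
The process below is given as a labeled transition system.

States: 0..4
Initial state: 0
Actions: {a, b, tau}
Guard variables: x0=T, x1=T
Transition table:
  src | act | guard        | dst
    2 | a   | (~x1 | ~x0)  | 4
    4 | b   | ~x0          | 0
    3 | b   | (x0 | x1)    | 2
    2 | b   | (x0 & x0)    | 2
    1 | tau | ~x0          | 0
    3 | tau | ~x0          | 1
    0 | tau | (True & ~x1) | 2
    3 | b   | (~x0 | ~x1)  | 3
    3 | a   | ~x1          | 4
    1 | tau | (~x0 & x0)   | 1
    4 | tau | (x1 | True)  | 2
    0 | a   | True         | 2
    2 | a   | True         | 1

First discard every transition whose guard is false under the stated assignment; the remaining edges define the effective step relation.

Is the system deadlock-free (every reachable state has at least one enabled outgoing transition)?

Answer: DEADLOCK at state 1

Trace:
Reachable = {0,1,2}
  0: a→2  [deg 1]
  1: ∅  [no exit]
  2: a→1  b→2  [deg 2]
Path to 1: a·a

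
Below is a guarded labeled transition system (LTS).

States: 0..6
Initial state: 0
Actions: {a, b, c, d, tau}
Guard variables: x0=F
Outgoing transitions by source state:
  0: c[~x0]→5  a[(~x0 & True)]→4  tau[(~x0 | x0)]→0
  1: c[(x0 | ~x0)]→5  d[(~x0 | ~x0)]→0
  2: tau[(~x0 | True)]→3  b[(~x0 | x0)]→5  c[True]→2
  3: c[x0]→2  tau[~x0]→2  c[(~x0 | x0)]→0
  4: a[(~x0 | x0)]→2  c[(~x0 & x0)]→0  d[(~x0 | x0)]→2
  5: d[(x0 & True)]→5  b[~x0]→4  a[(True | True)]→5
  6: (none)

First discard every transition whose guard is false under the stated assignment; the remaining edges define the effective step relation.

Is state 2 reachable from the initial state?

Answer: REACHABLE

Analysis:
Guard filter leaves 14 enabled edge(s).
L0 = {0}
L1 = {4,5}  cumulative {0,4,5}
L2 = {2}  cumulative {0,2,4,5}
L3 = {3}  cumulative {0,2,3,4,5}
Reachable = {0,2,3,4,5}
Path to 2: a·a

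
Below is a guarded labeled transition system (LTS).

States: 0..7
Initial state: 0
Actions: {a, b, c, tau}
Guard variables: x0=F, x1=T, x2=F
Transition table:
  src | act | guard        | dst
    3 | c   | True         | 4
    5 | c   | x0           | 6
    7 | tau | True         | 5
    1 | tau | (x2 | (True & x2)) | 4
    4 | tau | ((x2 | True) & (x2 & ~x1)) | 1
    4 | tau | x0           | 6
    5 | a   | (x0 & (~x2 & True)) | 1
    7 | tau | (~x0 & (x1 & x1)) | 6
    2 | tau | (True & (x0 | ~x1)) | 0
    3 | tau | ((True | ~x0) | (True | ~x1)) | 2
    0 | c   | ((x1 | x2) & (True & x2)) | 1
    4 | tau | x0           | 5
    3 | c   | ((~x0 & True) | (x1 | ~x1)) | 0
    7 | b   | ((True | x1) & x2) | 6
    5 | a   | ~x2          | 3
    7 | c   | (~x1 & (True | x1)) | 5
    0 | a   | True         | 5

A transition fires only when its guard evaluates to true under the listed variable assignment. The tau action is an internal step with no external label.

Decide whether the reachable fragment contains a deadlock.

R = {0,2,3,4,5}
  0: a→5  [1 exit(s)]
  2: ∅  [no exit]
  3: c→0  c→4  tau→2  [3 exit(s)]
  4: ∅  [no exit]
  5: a→3  [1 exit(s)]
trace reaching 2: a·a·tau

Answer: DEADLOCK at state 2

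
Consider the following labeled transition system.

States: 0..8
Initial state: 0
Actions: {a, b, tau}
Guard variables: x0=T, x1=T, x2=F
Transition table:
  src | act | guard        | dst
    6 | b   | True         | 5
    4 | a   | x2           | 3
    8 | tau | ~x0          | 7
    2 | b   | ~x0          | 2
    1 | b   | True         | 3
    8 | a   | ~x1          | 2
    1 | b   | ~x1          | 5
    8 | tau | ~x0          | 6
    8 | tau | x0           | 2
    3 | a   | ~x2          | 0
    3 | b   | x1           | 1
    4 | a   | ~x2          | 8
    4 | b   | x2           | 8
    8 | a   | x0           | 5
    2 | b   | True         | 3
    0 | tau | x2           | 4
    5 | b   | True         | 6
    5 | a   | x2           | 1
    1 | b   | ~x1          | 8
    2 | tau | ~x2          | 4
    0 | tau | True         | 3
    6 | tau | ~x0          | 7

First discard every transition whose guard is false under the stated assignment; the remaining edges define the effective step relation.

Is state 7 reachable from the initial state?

After dropping false guards: 11 live edges.
L0 = {0}
L1 = {3}  total {0,3}
L2 = {1}  total {0,1,3}
Reach set: {0,1,3}

Answer: UNREACHABLE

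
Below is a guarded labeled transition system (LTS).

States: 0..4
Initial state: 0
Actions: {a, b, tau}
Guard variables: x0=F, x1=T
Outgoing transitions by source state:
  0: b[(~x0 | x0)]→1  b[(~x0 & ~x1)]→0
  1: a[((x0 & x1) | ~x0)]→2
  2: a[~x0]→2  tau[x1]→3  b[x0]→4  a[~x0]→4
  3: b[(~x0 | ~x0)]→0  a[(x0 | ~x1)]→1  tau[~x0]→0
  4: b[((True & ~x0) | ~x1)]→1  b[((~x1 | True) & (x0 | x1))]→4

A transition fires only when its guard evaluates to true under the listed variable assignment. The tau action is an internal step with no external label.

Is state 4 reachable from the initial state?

9 transition(s) survive guard evaluation.
Layer 0: {0}
Layer 1: {1}  total {0,1}
Layer 2: {2}  total {0,1,2}
Layer 3: {3,4}  total {0,1,2,3,4}
Reach set: {0,1,2,3,4}
Path to 4: b·a·a

Answer: REACHABLE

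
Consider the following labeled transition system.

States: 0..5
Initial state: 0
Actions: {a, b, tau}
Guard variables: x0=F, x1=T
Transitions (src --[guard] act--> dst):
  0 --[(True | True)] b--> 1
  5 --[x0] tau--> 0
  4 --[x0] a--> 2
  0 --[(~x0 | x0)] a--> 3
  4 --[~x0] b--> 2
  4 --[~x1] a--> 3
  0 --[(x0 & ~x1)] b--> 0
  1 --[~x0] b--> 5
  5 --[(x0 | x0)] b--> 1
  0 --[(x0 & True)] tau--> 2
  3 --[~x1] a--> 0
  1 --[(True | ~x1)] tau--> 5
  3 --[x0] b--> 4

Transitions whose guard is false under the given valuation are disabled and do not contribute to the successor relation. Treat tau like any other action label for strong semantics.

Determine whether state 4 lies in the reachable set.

After dropping false guards: 5 live edges.
Layer 0: {0}
Layer 1: {1,3}  cumulative {0,1,3}
Layer 2: {5}  cumulative {0,1,3,5}
R = {0,1,3,5}

Answer: UNREACHABLE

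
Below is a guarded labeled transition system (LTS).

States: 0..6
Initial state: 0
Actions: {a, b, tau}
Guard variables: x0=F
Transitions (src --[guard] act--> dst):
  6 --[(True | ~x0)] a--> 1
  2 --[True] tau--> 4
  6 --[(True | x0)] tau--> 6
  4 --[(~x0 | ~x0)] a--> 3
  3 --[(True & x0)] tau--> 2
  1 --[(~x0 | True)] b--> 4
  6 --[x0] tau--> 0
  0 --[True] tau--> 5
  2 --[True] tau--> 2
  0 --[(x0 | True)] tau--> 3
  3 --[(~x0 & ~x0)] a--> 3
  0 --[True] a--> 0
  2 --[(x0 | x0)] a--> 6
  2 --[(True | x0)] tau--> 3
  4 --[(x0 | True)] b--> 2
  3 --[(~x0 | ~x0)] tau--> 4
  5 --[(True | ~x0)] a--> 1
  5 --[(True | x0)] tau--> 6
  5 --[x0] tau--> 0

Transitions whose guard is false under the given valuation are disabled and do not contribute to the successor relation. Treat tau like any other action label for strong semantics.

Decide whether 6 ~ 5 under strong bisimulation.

Answer: BISIMILAR

Trace:
Compute ~ classes (split until stable):
  P[0] = {{0,1,2,3,4,5,6}}
  P[1] = {{0,3,5,6},{1},{2},{4}}
  P[2] = {{0},{1},{2},{3},{4},{5,6}}
Fixed point at round 3; 6 class(es).
class of 6: {5,6}; class of 5: {5,6}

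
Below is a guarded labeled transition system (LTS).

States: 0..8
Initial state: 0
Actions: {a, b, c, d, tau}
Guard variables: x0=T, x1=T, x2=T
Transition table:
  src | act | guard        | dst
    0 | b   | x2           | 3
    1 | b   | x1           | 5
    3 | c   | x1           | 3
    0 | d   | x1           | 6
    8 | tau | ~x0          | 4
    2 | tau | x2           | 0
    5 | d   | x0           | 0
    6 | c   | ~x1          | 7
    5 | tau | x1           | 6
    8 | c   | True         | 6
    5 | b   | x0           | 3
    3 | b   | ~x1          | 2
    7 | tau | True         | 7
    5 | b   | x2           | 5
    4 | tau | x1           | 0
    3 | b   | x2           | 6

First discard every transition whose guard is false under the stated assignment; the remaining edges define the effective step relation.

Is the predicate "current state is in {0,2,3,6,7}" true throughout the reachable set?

Inv-set: {0,2,3,6,7}
R = {0,3,6}
  0: safe
  3: safe
  6: safe

Answer: INVARIANT HOLDS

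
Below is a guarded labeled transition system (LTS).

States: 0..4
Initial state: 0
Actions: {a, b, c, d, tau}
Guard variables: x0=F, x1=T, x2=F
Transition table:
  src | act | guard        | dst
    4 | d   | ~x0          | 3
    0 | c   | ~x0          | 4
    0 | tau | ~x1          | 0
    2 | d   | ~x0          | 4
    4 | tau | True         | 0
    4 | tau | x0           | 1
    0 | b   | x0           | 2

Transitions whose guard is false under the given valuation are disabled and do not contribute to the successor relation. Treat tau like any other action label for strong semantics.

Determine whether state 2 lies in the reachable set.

Answer: UNREACHABLE

Analysis:
Guard filter leaves 4 enabled edge(s).
L0 = {0}
L1 = {4}  cumulative {0,4}
L2 = {3}  cumulative {0,3,4}
Reachable = {0,3,4}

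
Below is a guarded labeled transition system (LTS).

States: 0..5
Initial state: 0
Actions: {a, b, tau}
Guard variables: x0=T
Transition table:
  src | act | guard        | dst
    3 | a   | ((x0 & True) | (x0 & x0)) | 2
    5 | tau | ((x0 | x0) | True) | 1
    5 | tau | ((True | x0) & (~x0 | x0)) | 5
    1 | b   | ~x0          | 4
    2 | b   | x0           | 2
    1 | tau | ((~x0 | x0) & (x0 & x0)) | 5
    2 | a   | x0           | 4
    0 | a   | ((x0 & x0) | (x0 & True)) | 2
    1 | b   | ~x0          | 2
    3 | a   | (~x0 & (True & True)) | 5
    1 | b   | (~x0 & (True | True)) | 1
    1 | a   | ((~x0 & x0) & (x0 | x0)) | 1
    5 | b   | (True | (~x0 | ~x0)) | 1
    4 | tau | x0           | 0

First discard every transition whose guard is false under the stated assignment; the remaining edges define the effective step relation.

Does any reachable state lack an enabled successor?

Answer: DEADLOCK-FREE

Trace:
R = {0,2,4}
  0: a→2  [deg 1]
  2: a→4  b→2  [deg 2]
  4: tau→0  [deg 1]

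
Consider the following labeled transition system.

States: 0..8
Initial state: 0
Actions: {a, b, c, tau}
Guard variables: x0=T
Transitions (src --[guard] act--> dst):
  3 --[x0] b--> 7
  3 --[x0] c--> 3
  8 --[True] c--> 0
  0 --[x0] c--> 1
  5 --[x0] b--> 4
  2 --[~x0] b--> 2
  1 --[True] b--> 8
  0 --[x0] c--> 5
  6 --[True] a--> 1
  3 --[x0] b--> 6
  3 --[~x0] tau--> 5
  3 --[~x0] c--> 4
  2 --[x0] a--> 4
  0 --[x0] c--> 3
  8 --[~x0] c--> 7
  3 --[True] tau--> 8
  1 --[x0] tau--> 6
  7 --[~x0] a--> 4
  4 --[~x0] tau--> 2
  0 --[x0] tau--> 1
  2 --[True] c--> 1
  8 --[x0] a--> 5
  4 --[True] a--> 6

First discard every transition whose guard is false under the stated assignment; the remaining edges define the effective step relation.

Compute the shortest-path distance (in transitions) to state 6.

Answer: 2

Analysis:
Breadth-first toward 6:
  Layer 0: {0}
  Layer 1: {1,3,5}
  Layer 2: {4,6,7,8}
6 enters at depth 2; path c·tau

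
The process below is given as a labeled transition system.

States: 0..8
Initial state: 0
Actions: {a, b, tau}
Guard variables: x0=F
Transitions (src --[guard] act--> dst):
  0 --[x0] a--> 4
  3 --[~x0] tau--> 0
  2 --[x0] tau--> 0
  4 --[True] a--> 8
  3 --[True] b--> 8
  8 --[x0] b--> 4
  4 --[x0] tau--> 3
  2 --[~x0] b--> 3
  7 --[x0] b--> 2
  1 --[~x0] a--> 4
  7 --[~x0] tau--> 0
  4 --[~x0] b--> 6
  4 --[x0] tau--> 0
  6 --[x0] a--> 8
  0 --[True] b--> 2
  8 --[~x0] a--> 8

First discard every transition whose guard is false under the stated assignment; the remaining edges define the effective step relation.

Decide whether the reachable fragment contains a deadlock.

Answer: DEADLOCK-FREE

Analysis:
R = {0,2,3,8}
  0: b→2  [1 out]
  2: b→3  [1 out]
  3: b→8  tau→0  [2 out]
  8: a→8  [1 out]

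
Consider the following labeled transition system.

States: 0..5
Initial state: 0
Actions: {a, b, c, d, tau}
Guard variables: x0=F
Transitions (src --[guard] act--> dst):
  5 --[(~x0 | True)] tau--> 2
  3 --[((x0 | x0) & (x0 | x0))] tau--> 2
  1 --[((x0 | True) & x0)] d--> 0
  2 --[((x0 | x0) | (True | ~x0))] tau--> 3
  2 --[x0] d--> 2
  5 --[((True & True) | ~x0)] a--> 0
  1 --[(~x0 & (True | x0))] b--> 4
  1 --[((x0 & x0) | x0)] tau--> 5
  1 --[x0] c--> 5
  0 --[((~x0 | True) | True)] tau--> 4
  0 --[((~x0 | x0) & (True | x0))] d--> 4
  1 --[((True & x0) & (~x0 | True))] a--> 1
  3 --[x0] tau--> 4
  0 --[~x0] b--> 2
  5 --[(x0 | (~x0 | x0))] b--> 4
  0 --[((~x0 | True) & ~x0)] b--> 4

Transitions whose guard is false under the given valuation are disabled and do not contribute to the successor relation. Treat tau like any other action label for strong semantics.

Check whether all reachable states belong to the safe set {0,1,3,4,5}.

Answer: INVARIANT VIOLATED at state 2

Analysis:
Allowed set {0,1,3,4,5}
R = {0,2,3,4}
  0: safe
  2: outside
  3: safe
  4: safe
reach 2 via b — violates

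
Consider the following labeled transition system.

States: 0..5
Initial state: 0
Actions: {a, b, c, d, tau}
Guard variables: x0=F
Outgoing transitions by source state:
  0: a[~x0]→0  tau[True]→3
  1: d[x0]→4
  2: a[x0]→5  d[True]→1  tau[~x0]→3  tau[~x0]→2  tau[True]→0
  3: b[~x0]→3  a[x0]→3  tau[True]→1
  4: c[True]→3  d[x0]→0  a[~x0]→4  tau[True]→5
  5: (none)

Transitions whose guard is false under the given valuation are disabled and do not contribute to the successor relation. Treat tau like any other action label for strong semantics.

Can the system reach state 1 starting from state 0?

After dropping false guards: 11 live edges.
L0 = {0}
L1 = {3}  cumulative {0,3}
L2 = {1}  cumulative {0,1,3}
Reach set: {0,1,3}
witness 1: tau·tau

Answer: REACHABLE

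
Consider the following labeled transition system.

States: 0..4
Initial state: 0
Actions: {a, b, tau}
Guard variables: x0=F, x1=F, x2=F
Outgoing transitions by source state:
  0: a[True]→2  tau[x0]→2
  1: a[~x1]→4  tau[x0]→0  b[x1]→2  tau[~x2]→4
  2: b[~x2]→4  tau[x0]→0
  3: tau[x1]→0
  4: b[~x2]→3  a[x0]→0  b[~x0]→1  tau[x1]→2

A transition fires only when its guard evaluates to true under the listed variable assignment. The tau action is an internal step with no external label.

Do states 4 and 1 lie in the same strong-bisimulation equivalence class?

Bisimulation quotient by refinement:
  π0 = {{0,1,2,3,4}}
  π1 = {{0},{1},{2,4},{3}}
  π2 = {{0},{1},{2},{3},{4}}
5 equivalence class(es) (converged in 3)
class of 4: {4}; class of 1: {1}

Answer: NOT BISIMILAR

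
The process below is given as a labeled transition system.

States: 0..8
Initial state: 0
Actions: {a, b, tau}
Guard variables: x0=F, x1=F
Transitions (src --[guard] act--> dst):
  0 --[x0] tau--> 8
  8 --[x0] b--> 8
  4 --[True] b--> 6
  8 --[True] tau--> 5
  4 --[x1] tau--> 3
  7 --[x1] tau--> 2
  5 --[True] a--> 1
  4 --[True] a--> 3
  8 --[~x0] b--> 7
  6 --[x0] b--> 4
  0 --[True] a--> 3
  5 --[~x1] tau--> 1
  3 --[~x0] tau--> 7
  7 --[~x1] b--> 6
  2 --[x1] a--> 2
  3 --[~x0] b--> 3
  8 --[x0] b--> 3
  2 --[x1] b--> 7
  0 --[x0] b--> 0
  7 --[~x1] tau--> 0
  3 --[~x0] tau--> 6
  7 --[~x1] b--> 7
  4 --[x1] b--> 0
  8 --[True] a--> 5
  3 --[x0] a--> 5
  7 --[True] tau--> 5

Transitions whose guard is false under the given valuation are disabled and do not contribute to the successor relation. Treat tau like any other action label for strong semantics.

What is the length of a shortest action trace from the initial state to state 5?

Layered search for 5:
  L0 = {0}
  L1 = {3}
  L2 = {6,7}
  L3 = {5}
5 enters at depth 3; path a·tau·tau

Answer: 3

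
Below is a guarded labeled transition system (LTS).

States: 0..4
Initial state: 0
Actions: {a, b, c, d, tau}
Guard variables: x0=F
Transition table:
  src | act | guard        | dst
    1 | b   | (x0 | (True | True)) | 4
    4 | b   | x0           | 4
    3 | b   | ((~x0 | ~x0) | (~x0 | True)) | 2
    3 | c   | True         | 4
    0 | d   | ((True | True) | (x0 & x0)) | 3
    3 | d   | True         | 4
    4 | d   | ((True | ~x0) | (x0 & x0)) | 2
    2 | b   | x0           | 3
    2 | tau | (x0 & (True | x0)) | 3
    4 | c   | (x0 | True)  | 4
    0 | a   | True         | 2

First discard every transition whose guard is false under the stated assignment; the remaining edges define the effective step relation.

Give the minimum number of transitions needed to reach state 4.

Answer: 2

Analysis:
Layered search for 4:
  Layer 0: {0}
  Layer 1: {2,3}
  Layer 2: {4}
4 enters at depth 2; path d·c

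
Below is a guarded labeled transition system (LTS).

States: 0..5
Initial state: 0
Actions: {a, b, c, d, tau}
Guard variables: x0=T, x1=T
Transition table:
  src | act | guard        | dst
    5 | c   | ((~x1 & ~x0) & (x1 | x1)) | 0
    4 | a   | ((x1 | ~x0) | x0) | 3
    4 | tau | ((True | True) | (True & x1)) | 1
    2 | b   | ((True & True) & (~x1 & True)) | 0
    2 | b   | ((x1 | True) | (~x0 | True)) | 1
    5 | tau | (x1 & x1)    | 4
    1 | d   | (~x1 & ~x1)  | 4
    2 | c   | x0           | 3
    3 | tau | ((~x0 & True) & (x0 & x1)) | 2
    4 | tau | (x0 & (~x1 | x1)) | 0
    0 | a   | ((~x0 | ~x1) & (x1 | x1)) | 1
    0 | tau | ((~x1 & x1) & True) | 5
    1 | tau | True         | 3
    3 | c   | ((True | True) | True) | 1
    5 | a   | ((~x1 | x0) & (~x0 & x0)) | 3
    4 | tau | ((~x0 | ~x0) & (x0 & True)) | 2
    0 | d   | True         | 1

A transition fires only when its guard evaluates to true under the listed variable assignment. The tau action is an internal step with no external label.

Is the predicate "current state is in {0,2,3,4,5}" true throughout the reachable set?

Allowed set {0,2,3,4,5}
Reach set: {0,1,3}
  0: ✓
  1: VIOLATES
  3: ✓
reach 1 via d — violates

Answer: INVARIANT VIOLATED at state 1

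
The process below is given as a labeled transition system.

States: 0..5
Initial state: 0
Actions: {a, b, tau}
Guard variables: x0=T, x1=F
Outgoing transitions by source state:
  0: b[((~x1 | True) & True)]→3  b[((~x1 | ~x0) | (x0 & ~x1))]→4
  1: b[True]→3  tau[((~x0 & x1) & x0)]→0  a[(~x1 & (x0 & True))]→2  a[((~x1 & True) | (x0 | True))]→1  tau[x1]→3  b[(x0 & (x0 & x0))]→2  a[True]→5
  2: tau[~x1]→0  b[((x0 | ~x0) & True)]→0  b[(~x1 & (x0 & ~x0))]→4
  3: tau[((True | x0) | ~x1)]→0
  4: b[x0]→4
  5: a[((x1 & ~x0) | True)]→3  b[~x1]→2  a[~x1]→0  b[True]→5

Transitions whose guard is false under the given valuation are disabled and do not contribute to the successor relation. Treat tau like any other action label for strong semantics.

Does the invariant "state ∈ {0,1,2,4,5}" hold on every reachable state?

Inv-set: {0,1,2,4,5}
R = {0,3,4}
  0: ok
  3: VIOLATES
  4: ok
reach 3 via b — violates

Answer: INVARIANT VIOLATED at state 3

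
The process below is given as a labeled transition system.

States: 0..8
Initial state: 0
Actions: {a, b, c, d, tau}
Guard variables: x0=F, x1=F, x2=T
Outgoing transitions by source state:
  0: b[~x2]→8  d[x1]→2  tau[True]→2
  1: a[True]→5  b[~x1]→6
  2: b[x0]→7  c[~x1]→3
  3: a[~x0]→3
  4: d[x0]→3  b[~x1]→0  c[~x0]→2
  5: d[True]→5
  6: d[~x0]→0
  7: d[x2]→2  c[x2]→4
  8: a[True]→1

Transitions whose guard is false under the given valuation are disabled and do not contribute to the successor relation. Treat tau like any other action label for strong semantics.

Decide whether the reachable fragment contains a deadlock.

Answer: DEADLOCK-FREE

Analysis:
R = {0,2,3}
  0: tau→2  [deg 1]
  2: c→3  [deg 1]
  3: a→3  [deg 1]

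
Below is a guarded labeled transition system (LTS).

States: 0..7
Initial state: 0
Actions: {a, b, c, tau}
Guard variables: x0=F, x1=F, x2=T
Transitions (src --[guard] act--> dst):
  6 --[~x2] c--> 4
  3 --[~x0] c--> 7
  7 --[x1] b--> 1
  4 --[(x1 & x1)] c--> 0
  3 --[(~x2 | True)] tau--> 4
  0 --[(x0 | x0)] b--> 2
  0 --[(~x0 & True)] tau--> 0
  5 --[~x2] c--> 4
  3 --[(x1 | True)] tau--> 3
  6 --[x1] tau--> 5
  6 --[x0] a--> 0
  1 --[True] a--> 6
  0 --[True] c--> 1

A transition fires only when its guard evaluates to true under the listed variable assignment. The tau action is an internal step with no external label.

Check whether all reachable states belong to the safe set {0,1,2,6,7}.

Answer: INVARIANT HOLDS

Working:
Safe = {0,1,2,6,7}
Reachable = {0,1,6}
  0: ✓
  1: ✓
  6: ✓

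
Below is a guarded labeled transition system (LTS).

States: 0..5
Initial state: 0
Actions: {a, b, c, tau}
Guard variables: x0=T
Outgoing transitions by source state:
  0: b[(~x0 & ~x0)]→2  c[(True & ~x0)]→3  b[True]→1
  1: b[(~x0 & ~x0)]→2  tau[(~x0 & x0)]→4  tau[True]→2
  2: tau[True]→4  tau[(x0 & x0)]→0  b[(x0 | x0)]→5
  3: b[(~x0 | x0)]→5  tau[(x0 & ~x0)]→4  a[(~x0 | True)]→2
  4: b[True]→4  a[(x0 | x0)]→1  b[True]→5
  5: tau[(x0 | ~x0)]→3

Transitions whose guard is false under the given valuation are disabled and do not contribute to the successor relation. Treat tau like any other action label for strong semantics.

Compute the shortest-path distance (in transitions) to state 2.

Answer: 2

Working:
Breadth-first toward 2:
  Layer 0: {0}
  Layer 1: {1}
  Layer 2: {2}
depth(2)=2, e.g. b·tau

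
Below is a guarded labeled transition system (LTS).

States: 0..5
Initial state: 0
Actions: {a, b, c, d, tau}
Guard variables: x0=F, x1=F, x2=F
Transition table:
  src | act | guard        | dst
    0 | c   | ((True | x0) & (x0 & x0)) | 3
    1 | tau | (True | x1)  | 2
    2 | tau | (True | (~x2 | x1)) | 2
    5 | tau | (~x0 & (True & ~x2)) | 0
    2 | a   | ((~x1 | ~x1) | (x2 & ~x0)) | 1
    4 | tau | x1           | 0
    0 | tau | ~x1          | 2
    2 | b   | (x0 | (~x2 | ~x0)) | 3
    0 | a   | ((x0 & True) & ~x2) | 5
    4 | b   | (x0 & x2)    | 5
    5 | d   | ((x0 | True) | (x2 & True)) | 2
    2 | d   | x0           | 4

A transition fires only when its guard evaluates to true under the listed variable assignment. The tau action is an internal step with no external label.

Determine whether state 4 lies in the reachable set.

Answer: UNREACHABLE

Analysis:
After dropping false guards: 7 live edges.
depth 0: {0}
depth 1: {2}  cumulative {0,2}
depth 2: {1,3}  cumulative {0,1,2,3}
Reachable = {0,1,2,3}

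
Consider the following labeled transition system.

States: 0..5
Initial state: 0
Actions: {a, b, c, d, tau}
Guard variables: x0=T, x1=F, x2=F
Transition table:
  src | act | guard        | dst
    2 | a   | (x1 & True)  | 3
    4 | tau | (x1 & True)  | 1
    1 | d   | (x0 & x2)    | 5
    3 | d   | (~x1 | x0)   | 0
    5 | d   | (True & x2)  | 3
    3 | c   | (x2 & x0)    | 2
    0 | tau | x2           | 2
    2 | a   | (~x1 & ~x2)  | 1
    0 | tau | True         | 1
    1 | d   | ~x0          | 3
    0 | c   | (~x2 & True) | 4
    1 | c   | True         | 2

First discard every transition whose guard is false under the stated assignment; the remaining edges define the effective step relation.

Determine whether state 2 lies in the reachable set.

Answer: REACHABLE

Working:
Guard filter leaves 5 enabled edge(s).
depth 0: {0}
depth 1: {1,4}  total {0,1,4}
depth 2: {2}  total {0,1,2,4}
Reachable = {0,1,2,4}
trace reaching 2: tau·c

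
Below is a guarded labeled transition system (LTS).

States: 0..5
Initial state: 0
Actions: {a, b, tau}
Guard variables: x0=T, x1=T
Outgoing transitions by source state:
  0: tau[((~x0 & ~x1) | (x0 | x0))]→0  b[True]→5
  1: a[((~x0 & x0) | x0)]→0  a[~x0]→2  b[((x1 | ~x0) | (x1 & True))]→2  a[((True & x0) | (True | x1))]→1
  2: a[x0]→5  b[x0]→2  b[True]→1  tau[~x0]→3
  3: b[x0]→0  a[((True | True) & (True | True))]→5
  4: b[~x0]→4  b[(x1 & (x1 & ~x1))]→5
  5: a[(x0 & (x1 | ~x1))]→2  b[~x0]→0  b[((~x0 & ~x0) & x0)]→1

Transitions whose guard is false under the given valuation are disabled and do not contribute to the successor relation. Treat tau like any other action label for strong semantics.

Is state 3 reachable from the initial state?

Guard filter leaves 11 enabled edge(s).
L0 = {0}
L1 = {5}  total {0,5}
L2 = {2}  total {0,2,5}
L3 = {1}  total {0,1,2,5}
Reach set: {0,1,2,5}

Answer: UNREACHABLE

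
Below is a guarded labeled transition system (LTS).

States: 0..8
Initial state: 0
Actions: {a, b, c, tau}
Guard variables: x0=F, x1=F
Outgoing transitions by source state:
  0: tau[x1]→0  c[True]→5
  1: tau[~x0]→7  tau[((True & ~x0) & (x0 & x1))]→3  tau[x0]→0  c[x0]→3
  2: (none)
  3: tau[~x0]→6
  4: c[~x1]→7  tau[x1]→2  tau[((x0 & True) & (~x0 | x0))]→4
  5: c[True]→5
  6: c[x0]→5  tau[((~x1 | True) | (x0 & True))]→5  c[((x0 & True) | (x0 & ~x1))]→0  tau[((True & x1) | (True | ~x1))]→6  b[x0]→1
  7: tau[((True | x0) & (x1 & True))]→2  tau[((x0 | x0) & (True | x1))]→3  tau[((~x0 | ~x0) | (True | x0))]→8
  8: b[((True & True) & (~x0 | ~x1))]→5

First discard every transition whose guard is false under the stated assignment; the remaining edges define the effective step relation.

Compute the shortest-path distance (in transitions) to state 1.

Answer: UNREACHABLE

Analysis:
Layered search for 1:
  depth 0: {0}
  depth 1: {5}
1 never appears.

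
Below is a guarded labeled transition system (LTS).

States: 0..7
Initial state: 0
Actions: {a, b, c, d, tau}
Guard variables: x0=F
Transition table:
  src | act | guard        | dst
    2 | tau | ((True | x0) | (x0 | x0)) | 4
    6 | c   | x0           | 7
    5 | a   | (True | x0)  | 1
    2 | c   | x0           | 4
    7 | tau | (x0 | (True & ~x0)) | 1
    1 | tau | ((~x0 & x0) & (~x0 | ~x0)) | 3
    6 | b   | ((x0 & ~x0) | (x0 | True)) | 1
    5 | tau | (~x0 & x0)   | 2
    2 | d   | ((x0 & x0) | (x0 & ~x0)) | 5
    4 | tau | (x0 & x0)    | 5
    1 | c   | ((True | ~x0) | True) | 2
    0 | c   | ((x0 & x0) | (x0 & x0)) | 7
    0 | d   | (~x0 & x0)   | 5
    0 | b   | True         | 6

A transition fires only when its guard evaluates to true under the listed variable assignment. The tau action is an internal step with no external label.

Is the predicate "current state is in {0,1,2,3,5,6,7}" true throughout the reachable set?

Answer: INVARIANT VIOLATED at state 4

Working:
Allowed set {0,1,2,3,5,6,7}
Reachable = {0,1,2,4,6}
  0: ok
  1: ok
  2: ok
  4: ✗ unsafe
  6: ok
counterexample path to 4: b·b·c·tau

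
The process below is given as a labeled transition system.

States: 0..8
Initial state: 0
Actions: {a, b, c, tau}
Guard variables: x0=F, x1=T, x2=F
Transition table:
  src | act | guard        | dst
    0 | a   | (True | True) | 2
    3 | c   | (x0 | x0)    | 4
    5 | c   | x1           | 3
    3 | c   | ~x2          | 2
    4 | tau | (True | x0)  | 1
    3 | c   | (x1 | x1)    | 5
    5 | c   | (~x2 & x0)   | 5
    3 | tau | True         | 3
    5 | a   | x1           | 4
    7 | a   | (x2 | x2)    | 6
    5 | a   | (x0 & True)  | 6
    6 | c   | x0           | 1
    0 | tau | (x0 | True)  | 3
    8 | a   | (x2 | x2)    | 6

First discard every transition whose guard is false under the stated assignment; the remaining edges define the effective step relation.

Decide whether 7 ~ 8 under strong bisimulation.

Bisimulation quotient by refinement:
  round 0: {{0,1,2,3,4,5,6,7,8}}
  round 1: {{0},{1,2,6,7,8},{3},{4},{5}}
stable after 2 split(s): 5 block(s)
7∈{1,2,6,7,8}, 8∈{1,2,6,7,8}

Answer: BISIMILAR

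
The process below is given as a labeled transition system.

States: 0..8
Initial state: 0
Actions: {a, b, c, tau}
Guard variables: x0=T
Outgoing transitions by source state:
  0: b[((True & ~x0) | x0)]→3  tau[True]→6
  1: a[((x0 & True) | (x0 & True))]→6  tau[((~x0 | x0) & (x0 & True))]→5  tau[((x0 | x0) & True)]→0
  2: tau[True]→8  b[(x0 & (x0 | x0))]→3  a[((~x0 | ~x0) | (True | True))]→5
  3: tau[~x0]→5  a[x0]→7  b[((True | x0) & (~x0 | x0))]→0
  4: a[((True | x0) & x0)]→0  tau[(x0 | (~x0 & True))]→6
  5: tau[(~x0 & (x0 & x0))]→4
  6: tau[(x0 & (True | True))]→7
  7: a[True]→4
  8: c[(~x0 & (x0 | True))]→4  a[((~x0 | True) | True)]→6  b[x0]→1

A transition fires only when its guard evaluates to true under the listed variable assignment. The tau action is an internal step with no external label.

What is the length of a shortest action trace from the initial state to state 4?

Breadth-first toward 4:
  Layer 0: {0}
  Layer 1: {3,6}
  Layer 2: {7}
  Layer 3: {4}
first hit 4 at d=3 via b·a·a

Answer: 3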